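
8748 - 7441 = 1307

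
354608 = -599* (-592)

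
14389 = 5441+8948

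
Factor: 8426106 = 2^1*3^4*13^1*4001^1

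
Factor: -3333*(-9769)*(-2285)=-1*3^1*5^1*11^1*101^1*457^1*9769^1=-74399775945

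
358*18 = 6444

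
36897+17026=53923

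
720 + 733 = 1453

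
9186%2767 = 885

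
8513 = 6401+2112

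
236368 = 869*272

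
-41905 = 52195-94100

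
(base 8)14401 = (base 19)hdh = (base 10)6401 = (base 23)c27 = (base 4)1210001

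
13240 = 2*6620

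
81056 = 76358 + 4698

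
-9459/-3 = 3153 = 3153.00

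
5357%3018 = 2339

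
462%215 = 32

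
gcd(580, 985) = 5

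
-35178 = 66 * (-533)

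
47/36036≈0.00130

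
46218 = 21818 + 24400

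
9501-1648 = 7853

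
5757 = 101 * 57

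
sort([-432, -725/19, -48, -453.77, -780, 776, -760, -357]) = [-780, -760, -453.77, -432, -357, -48, -725/19, 776]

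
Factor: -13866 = -1*2^1*3^1*2311^1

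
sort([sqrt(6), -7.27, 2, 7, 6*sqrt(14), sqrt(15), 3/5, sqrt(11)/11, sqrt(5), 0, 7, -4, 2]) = [-7.27, -4, 0, sqrt(11)/11, 3/5, 2, 2, sqrt(5), sqrt(6), sqrt(15), 7, 7, 6*sqrt(14)]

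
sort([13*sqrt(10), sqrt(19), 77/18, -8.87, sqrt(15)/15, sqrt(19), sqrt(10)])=[-8.87, sqrt(15)/15, sqrt(10), 77/18, sqrt(19), sqrt(19), 13*sqrt(10)]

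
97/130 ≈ 0.746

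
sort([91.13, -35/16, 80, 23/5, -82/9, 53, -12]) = [-12, -82/9, -35/16, 23/5, 53, 80, 91.13]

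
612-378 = 234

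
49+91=140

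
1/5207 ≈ 0.000192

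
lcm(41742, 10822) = 292194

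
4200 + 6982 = 11182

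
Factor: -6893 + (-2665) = -1 * 2^1 * 3^4 * 59^1 = -9558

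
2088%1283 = 805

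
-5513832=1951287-7465119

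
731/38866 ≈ 0.0188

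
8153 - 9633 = -1480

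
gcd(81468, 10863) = 9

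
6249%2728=793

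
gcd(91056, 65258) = 2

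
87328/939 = 93 + 1/939 ≈ 93.00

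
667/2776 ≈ 0.240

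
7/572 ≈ 0.0122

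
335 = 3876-3541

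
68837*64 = 4405568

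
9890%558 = 404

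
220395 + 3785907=4006302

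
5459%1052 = 199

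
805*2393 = 1926365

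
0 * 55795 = 0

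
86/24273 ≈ 0.00354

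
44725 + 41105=85830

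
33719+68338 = 102057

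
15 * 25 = 375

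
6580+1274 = 7854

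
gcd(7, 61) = 1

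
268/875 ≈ 0.306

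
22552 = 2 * 11276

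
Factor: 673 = 673^1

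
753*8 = 6024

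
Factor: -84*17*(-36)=2^4*3^3*7^1*17^1=51408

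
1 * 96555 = 96555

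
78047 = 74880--3167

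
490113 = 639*767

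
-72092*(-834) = 60124728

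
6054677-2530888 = 3523789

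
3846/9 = 427 + 1/3 ≈ 427.33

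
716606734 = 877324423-160717689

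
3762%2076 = 1686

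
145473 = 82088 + 63385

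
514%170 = 4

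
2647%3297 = 2647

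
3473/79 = 43 + 76/79 ≈ 43.96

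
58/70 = 29/35 ≈ 0.829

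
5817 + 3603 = 9420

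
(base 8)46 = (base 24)1e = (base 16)26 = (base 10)38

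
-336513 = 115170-451683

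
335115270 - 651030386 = -315915116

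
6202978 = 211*29398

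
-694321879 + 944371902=250050023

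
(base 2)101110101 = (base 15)19d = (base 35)an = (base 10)373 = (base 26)e9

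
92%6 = 2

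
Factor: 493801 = 7^1*11^3*53^1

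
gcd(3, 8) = 1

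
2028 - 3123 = -1095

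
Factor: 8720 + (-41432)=-1 * 2^3 * 3^1 * 29^1 * 47^1=-32712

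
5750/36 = 2875/18 ≈ 159.72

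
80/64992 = 5/4062 ≈ 0.00123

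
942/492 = 1+75/82 ≈ 1.91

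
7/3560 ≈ 0.00197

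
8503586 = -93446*(-91)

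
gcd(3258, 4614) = 6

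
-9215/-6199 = 1 + 3016/6199 ≈ 1.49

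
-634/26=-24 - 5/13 ≈ -24.38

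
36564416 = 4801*7616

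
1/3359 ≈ 0.000298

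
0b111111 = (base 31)21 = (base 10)63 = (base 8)77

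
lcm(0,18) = 0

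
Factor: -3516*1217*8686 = -1*2^3*3^1*43^1*101^1*293^1*1217^1 = -37167150792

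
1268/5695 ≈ 0.223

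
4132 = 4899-767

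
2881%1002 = 877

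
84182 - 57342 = 26840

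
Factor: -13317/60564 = -1*2^(-2)*7^(-2)*23^1*103^(-1)*193^1 = -4439/20188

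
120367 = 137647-17280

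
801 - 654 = 147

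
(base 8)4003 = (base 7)5660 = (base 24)3db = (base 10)2051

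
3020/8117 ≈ 0.372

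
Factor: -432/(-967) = 2^4*3^3*967^(-1)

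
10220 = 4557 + 5663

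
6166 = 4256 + 1910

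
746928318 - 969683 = 745958635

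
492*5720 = 2814240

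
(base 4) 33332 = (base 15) 482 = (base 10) 1022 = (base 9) 1355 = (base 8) 1776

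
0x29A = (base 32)KQ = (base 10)666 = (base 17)253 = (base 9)820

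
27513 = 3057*9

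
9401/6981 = 1 + 2420/6981 ≈ 1.35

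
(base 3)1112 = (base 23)1i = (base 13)32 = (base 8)51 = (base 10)41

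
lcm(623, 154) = 13706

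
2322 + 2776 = 5098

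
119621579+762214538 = 881836117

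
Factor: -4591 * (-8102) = 2^1 * 4051^1 * 4591^1 = 37196282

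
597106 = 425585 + 171521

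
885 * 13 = 11505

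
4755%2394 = 2361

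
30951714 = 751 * 41214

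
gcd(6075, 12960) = 405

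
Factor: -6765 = -1 * 3^1 * 5^1 * 11^1 * 41^1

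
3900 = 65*60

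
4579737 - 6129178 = -1549441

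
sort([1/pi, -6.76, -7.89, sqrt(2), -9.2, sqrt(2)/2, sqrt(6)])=[-9.2, -7.89, -6.76, 1/pi, sqrt(2)/2, sqrt(2), sqrt(6)]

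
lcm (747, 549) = 45567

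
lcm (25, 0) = 0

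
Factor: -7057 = -1 * 7057^1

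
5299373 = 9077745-3778372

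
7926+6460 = 14386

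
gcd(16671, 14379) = 3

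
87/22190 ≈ 0.00392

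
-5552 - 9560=-15112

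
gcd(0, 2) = 2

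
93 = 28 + 65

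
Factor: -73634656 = -1 * 2^5 * 101^1 * 22783^1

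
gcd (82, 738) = 82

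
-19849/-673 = 29 + 332/673 ≈ 29.49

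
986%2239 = 986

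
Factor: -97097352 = -1 * 2^3 * 3^1 * 11^1 * 23^1 * 15991^1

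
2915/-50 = -58 - 3/10 = -58.30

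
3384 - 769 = 2615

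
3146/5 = 629 + 1/5 = 629.20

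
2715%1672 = 1043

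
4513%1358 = 439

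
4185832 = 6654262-2468430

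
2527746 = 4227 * 598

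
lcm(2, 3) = 6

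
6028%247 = 100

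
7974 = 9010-1036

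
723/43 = 16 + 35/43 ≈ 16.81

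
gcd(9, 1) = 1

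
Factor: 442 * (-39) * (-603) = 2^1 * 3^3 * 13^2 * 17^1 * 67^1 = 10394514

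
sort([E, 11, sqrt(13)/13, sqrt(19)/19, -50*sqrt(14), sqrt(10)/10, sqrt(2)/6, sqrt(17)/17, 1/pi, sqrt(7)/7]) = [-50*sqrt(14), sqrt(19)/19, sqrt(2)/6, sqrt(17)/17, sqrt(13)/13, sqrt(10)/10, 1/pi, sqrt(7)/7, E, 11]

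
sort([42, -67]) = [-67, 42]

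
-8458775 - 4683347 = -13142122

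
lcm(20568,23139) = 185112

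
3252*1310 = 4260120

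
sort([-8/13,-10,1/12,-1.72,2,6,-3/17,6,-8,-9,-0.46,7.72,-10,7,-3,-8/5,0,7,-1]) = [-10,-10,-9,-8,-3,-1.72,-8/5,-1,-8/13,-0.46,-3/17,0,1/12,2,6,6,7,7,7.72]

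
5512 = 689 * 8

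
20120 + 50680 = 70800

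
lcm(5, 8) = 40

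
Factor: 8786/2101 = 2^1*11^(-1)*23^1 = 46/11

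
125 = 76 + 49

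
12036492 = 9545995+2490497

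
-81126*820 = -66523320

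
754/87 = 8 + 2/3 ≈ 8.67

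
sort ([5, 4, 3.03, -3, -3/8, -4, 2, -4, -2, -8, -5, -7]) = [-8, -7, -5, -4, -4, -3, -2, -3/8, 2, 3.03, 4, 5]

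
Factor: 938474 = 2^1*469237^1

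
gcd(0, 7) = 7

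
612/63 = 9 + 5/7 ≈ 9.71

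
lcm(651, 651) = 651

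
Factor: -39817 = -1*29^1*1373^1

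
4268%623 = 530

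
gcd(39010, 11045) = 235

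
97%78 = 19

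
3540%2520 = 1020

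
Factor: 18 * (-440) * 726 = -1 * 2^5 * 3^3 * 5^1 * 11^3 = -5749920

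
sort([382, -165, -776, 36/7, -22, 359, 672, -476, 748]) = [-776, -476, -165, -22, 36/7, 359, 382, 672, 748]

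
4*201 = 804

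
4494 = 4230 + 264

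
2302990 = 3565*646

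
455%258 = 197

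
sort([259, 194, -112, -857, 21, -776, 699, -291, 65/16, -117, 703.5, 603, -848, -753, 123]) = [-857, -848, -776, -753, -291, -117, -112, 65/16, 21, 123, 194, 259, 603, 699, 703.5]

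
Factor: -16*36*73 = -1*2^6*3^2*73^1 = -42048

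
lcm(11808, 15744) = 47232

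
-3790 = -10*379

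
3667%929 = 880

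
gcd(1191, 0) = 1191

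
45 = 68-23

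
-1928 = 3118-5046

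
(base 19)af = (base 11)177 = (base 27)7g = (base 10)205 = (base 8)315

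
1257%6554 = 1257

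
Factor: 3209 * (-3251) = -1 * 3209^1 * 3251^1 = -10432459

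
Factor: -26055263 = -1*13^1*2004251^1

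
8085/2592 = 3 + 103/864≈3.12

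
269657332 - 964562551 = -694905219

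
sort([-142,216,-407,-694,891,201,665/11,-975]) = [-975,-694,-407,-142,665/11,201,216,891]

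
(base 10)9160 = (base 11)6978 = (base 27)cf7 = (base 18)1a4g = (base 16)23c8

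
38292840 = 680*56313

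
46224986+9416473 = 55641459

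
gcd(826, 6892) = 2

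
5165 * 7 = 36155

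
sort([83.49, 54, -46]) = [-46, 54, 83.49]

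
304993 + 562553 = 867546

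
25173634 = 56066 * 449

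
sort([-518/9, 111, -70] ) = [-70, -518/9, 111] 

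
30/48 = 5/8 = 0.625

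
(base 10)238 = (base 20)bi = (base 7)460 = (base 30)7s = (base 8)356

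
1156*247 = 285532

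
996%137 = 37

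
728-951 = -223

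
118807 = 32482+86325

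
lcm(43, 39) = 1677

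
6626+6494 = 13120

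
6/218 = 3/109 ≈ 0.0275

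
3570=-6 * (-595)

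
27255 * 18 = 490590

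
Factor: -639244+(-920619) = -1*1049^1*1487^1 = -1559863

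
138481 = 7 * 19783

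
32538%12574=7390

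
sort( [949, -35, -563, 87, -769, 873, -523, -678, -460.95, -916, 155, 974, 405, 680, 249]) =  [-916, -769, -678, -563, -523, -460.95, -35, 87, 155, 249, 405, 680, 873, 949, 974]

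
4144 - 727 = 3417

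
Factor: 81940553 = 81940553^1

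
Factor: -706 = -1 * 2^1 * 353^1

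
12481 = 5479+7002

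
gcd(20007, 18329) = 1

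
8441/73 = 115+46/73≈115.63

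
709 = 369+340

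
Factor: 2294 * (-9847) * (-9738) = 2^2 * 3^2 * 31^1 * 37^1 * 43^1 * 229^1 * 541^1 = 219971857284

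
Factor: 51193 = 51193^1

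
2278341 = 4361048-2082707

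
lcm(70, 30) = 210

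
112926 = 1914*59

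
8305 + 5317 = 13622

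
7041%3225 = 591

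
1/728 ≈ 0.00137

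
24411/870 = 8137/290 ≈ 28.06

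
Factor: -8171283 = -1*3^1*2723761^1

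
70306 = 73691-3385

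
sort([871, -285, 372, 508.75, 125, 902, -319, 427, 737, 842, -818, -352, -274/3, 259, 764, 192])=[-818, -352, -319, -285, -274/3, 125, 192, 259, 372, 427, 508.75, 737, 764, 842, 871, 902]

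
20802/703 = 29 + 415/703 ≈ 29.59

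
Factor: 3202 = 2^1*1601^1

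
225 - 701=-476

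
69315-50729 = 18586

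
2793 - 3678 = -885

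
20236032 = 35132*576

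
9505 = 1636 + 7869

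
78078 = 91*858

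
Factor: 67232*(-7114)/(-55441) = 2^6*11^1*191^1*3557^1*55441^(-1) = 478288448/55441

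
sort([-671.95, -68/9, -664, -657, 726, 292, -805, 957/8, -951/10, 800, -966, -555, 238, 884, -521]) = [-966, -805, -671.95, -664, -657, -555, -521, -951/10, -68/9, 957/8, 238, 292, 726, 800, 884]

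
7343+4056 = 11399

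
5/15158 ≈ 0.000330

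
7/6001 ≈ 0.00117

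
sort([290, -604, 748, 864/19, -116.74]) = [-604, -116.74, 864/19, 290, 748]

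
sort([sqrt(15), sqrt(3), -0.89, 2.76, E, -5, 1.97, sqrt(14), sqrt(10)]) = [-5, -0.89, sqrt(3), 1.97, E, 2.76, sqrt(10), sqrt(14), sqrt(15)]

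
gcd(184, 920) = 184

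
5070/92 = 55 + 5/46 ≈ 55.11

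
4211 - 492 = 3719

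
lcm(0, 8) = 0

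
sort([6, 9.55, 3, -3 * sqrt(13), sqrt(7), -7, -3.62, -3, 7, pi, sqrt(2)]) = [-3 * sqrt(13), -7, -3.62, -3, sqrt(2), sqrt(7), 3, pi, 6, 7, 9.55]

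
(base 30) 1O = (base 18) 30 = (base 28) 1Q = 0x36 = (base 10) 54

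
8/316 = 2/79 ≈ 0.0253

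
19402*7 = 135814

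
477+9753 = 10230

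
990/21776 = 495/10888 ≈ 0.0455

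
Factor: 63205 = 5^1*12641^1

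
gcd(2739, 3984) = 249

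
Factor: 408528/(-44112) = -1*3^1*919^(-1)*2837^1 = -8511/919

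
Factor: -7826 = -1 * 2^1 * 7^1 * 13^1 * 43^1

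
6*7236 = 43416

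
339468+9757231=10096699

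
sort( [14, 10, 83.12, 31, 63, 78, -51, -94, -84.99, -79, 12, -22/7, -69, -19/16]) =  [-94, -84.99, -79, -69, -51, -22/7, -19/16, 10, 12, 14, 31, 63, 78, 83.12]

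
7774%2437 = 463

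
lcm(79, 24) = 1896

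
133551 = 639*209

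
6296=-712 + 7008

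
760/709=1 + 51/709 ≈ 1.07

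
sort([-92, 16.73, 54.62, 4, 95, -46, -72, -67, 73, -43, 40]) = [-92, -72, -67, -46, -43, 4, 16.73, 40, 54.62, 73, 95]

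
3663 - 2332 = 1331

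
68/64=1 + 1/16≈1.06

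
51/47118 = 17/15706 ≈ 0.00108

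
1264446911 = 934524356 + 329922555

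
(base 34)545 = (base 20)eg1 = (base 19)g7c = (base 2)1011100100001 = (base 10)5921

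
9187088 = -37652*(-244)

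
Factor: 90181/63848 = 2^ (-3)*7^1*13^1*23^ (-1)*347^ (-1)*991^1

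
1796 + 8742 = 10538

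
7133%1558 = 901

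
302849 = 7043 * 43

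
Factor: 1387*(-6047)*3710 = -1*2^1*5^1*7^1*19^1*53^1*73^1*6047^1 = -31116471190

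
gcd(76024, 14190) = 86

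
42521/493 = 86 + 123/493 ≈ 86.25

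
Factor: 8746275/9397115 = 3^1 * 5^1 * 7^(-1) * 13^(-1) * 19^(-1) * 277^1 * 421^1 * 1087^(-1) = 1749255/1879423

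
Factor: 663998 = 2^1*331999^1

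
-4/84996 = -1/21249 ≈ -0.0000471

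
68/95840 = 17/23960 ≈ 0.000710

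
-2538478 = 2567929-5106407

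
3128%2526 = 602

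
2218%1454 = 764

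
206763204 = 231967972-25204768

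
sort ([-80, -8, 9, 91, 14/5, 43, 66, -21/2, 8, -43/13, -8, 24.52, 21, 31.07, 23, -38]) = [-80, -38, -21/2, -8, -8, -43/13, 14/5, 8, 9, 21, 23, 24.52, 31.07, 43, 66, 91]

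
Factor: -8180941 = -1 * 8180941^1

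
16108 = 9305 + 6803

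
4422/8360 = 201/380 ≈ 0.529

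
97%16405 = 97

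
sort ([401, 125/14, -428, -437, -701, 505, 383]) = [-701, -437, -428, 125/14, 383, 401, 505]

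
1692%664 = 364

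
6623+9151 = 15774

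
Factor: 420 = 2^2 * 3^1 * 5^1 * 7^1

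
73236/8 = 18309/2 = 9154.50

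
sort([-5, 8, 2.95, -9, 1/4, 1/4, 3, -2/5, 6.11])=[-9, -5, -2/5, 1/4, 1/4, 2.95, 3, 6.11, 8]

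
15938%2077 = 1399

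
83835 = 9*9315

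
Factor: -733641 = -1 * 3^1 * 244547^1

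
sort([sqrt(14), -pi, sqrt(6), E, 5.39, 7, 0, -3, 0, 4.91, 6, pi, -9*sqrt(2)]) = [-9*sqrt(2), -pi, -3, 0, 0, sqrt(6), E, pi, sqrt(14), 4.91, 5.39, 6, 7]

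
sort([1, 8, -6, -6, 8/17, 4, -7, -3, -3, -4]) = [-7, -6, -6, -4, -3, -3, 8/17, 1, 4, 8]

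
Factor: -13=-1*13^1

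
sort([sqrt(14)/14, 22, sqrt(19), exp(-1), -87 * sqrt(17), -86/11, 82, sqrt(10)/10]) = [-87 * sqrt(17), -86/11, sqrt(14)/14, sqrt(10)/10, exp(-1), sqrt(19), 22, 82]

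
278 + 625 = 903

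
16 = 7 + 9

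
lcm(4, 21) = 84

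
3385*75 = 253875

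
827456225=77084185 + 750372040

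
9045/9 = 1005 = 1005.00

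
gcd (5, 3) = 1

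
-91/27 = -3-10/27≈-3.37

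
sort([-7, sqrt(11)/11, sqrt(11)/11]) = [-7, sqrt(11)/11, sqrt(11)/11]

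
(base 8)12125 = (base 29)65e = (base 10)5205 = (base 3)21010210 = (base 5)131310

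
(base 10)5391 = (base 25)8fg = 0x150f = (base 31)5is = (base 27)7ai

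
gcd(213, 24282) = 213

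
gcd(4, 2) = 2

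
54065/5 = 10813 = 10813.00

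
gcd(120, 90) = 30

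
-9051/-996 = 9 + 29/332 ≈ 9.09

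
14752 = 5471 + 9281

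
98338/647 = 151 + 641/647 ≈ 151.99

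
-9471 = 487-9958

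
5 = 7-2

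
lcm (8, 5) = 40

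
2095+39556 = 41651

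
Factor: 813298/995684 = 2^(-1) * 59^(-1) * 4219^(-1) * 406649^1 = 406649/497842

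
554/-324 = -277/162 ≈ -1.71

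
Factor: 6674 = 2^1*47^1*71^1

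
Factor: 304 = 2^4*19^1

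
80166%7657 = 3596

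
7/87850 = 1/12550 ≈ 0.0000797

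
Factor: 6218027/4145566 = 2^(-1)*409^1*661^1*90121^(-1) = 270349/180242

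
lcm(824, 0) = 0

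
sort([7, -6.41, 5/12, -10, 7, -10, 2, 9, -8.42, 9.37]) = [-10, -10, -8.42, -6.41, 5/12, 2, 7, 7, 9, 9.37]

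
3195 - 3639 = -444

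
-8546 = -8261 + -285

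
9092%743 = 176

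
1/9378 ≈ 0.000107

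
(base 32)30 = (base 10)96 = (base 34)2s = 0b1100000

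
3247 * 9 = 29223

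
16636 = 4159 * 4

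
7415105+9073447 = 16488552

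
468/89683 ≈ 0.00522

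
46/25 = 1 + 21/25 = 1.84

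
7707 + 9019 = 16726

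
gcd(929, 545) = 1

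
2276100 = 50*45522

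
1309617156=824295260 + 485321896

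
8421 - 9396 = -975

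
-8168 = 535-8703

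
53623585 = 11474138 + 42149447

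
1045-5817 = -4772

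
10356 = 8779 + 1577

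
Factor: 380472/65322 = 2^2*3^(-1)*19^(-1)*83^1 = 332/57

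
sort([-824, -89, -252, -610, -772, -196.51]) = [-824, -772, -610, -252, -196.51, -89]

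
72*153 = 11016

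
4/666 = 2/333 ≈ 0.00601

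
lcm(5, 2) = 10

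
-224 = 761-985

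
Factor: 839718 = 2^1 * 3^2 * 11^1 * 4241^1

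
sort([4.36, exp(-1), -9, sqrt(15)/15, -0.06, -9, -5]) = [-9, -9, -5, -0.06, sqrt(15)/15, exp(-1), 4.36]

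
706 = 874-168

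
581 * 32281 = 18755261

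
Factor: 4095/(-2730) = -1*2^(-1)*3^1 = -3/2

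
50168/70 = 25084/35 ≈ 716.69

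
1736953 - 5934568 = -4197615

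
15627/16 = 976 + 11/16 ≈ 976.69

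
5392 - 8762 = -3370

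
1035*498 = 515430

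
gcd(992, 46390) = 2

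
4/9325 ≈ 0.000429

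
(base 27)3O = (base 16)69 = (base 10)105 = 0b1101001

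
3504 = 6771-3267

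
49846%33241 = 16605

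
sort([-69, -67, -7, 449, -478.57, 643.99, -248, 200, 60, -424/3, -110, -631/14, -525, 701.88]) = [-525, -478.57, -248, -424/3, -110, -69, -67, -631/14, -7, 60, 200, 449, 643.99, 701.88]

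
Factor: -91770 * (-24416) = 2^6 * 3^1 * 5^1 * 7^2 * 19^1 * 23^1 * 109^1 = 2240656320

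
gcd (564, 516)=12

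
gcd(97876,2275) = 1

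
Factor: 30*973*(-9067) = -1*2^1*3^1*5^1*7^1*139^1*9067^1 = -264665730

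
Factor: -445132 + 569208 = 2^2*31019^1 = 124076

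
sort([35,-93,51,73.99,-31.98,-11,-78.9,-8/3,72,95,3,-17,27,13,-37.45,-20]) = [-93,-78.9,-37.45,-31.98,-20,-17,-11,-8/3,3,13,27,35,51,72,73.99,95]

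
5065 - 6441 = -1376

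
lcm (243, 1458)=1458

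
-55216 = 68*(-812)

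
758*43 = 32594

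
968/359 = 2+250/359 ≈ 2.70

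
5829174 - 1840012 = 3989162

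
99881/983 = 101 + 598/983 ≈ 101.61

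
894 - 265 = 629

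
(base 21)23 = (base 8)55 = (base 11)41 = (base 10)45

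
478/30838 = 239/15419 ≈ 0.0155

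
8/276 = 2/69 ≈ 0.0290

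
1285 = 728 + 557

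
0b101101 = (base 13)36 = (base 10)45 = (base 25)1k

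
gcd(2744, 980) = 196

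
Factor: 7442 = 2^1 * 61^2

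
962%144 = 98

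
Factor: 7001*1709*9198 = 2^1*3^2*7^1*73^1*1709^1*7001^1 = 110051393382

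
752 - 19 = 733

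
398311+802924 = 1201235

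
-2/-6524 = 1/3262 ≈ 0.000307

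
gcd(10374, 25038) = 78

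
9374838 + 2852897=12227735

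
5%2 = 1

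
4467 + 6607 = 11074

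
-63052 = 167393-230445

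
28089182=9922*2831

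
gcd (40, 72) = 8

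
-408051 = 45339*(-9)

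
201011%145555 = 55456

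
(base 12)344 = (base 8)744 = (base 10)484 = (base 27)hp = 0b111100100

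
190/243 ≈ 0.782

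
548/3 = 182 + 2/3 ≈ 182.67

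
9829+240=10069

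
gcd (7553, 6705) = 1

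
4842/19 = 254 + 16/19 ≈ 254.84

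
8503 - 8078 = 425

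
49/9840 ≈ 0.00498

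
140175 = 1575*89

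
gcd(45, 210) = 15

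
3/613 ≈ 0.00489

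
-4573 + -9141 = -13714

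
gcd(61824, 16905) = 483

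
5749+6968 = 12717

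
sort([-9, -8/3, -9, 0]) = [-9, -9, -8/3, 0]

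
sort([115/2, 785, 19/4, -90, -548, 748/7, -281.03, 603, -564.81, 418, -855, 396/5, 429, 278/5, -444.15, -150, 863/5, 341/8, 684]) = [-855, -564.81, -548, -444.15, -281.03, -150, -90, 19/4, 341/8, 278/5, 115/2, 396/5, 748/7, 863/5, 418, 429, 603, 684, 785]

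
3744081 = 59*63459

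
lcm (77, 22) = 154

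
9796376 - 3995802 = 5800574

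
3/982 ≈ 0.00305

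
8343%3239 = 1865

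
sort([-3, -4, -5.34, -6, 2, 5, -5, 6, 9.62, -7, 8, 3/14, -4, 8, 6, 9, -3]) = [-7, -6, -5.34, -5, -4, -4, -3, -3, 3/14, 2, 5, 6, 6, 8, 8, 9, 9.62]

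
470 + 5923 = 6393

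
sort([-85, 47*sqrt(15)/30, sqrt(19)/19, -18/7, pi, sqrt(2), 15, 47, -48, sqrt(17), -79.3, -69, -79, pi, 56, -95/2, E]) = [-85, -79.3, -79, -69, -48, -95/2, -18/7, sqrt(19)/19, sqrt(2), E, pi, pi, sqrt(17), 47*sqrt(15)/30, 15, 47, 56]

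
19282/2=9641=9641.00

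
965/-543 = -1 - 422/543 ≈ -1.78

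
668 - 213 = 455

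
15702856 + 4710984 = 20413840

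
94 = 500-406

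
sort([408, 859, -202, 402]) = [-202, 402, 408, 859]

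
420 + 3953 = 4373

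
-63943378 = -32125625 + -31817753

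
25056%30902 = 25056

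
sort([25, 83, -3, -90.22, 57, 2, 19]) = [-90.22, -3, 2, 19, 25, 57, 83]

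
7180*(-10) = -71800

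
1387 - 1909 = -522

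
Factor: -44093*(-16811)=7^1*6299^1*16811^1=741247423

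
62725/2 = 31362 + 1/2 = 31362.50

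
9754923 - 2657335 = 7097588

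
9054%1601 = 1049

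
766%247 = 25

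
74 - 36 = 38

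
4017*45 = 180765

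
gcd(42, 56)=14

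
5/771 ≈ 0.00649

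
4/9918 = 2/4959 ≈ 0.000403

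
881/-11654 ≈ -0.0756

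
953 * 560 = 533680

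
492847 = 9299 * 53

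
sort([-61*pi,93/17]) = [-61*pi,93/17]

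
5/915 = 1/183 ≈ 0.00546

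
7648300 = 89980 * 85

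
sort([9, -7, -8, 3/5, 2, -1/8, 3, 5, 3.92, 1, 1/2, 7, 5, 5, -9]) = [-9, -8, -7, -1/8, 1/2, 3/5, 1, 2, 3, 3.92, 5, 5, 5, 7, 9]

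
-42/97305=-14/32435 ≈ -0.000432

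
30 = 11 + 19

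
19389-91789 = -72400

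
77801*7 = 544607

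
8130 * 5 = 40650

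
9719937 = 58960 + 9660977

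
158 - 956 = -798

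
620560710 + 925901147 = 1546461857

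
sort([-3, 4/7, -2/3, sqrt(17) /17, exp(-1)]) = [-3, -2/3, sqrt(17) /17, exp(-1), 4/7]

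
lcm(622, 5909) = 11818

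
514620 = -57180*(-9) 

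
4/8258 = 2/4129 ≈ 0.000484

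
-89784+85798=-3986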